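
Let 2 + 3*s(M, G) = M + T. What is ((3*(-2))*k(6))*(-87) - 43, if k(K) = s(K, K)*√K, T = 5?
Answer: -43 + 1566*√6 ≈ 3792.9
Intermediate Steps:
s(M, G) = 1 + M/3 (s(M, G) = -⅔ + (M + 5)/3 = -⅔ + (5 + M)/3 = -⅔ + (5/3 + M/3) = 1 + M/3)
k(K) = √K*(1 + K/3) (k(K) = (1 + K/3)*√K = √K*(1 + K/3))
((3*(-2))*k(6))*(-87) - 43 = ((3*(-2))*(√6*(3 + 6)/3))*(-87) - 43 = -2*√6*9*(-87) - 43 = -18*√6*(-87) - 43 = 1566*√6 - 43 = -43 + 1566*√6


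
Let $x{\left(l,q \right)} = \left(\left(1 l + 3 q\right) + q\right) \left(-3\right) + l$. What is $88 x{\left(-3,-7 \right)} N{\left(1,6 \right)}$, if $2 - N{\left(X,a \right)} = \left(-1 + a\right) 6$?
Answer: $-221760$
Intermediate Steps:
$N{\left(X,a \right)} = 8 - 6 a$ ($N{\left(X,a \right)} = 2 - \left(-1 + a\right) 6 = 2 - \left(-6 + 6 a\right) = 8 - 6 a$)
$x{\left(l,q \right)} = - 12 q - 2 l$ ($x{\left(l,q \right)} = \left(\left(l + 3 q\right) + q\right) \left(-3\right) + l = \left(l + 4 q\right) \left(-3\right) + l = \left(- 12 q - 3 l\right) + l = - 12 q - 2 l$)
$88 x{\left(-3,-7 \right)} N{\left(1,6 \right)} = 88 \left(\left(-12\right) \left(-7\right) - -6\right) \left(8 - 36\right) = 88 \left(84 + 6\right) \left(8 - 36\right) = 88 \cdot 90 \left(-28\right) = 7920 \left(-28\right) = -221760$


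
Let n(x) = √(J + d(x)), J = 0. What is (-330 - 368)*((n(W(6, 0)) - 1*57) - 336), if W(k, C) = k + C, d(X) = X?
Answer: 274314 - 698*√6 ≈ 2.7260e+5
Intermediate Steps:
W(k, C) = C + k
n(x) = √x (n(x) = √(0 + x) = √x)
(-330 - 368)*((n(W(6, 0)) - 1*57) - 336) = (-330 - 368)*((√(0 + 6) - 1*57) - 336) = -698*((√6 - 57) - 336) = -698*((-57 + √6) - 336) = -698*(-393 + √6) = 274314 - 698*√6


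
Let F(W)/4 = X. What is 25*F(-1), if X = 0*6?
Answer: 0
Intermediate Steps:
X = 0
F(W) = 0 (F(W) = 4*0 = 0)
25*F(-1) = 25*0 = 0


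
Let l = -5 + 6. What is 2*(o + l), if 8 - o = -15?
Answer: 48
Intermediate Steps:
l = 1
o = 23 (o = 8 - 1*(-15) = 8 + 15 = 23)
2*(o + l) = 2*(23 + 1) = 2*24 = 48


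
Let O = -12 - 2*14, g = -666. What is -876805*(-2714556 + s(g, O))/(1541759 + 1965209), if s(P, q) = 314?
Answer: 1189930478405/1753484 ≈ 6.7861e+5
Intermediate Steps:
O = -40 (O = -12 - 28 = -40)
-876805*(-2714556 + s(g, O))/(1541759 + 1965209) = -876805*(-2714556 + 314)/(1541759 + 1965209) = -876805/(3506968/(-2714242)) = -876805/(3506968*(-1/2714242)) = -876805/(-1753484/1357121) = -876805*(-1357121/1753484) = 1189930478405/1753484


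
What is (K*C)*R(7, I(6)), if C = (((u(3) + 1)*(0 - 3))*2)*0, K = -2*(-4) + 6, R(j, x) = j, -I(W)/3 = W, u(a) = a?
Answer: 0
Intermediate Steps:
I(W) = -3*W
K = 14 (K = 8 + 6 = 14)
C = 0 (C = (((3 + 1)*(0 - 3))*2)*0 = ((4*(-3))*2)*0 = -12*2*0 = -24*0 = 0)
(K*C)*R(7, I(6)) = (14*0)*7 = 0*7 = 0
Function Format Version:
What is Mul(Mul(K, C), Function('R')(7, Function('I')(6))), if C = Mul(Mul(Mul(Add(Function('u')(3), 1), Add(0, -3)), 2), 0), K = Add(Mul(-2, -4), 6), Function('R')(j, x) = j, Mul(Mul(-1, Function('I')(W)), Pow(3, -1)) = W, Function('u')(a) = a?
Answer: 0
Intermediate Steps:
Function('I')(W) = Mul(-3, W)
K = 14 (K = Add(8, 6) = 14)
C = 0 (C = Mul(Mul(Mul(Add(3, 1), Add(0, -3)), 2), 0) = Mul(Mul(Mul(4, -3), 2), 0) = Mul(Mul(-12, 2), 0) = Mul(-24, 0) = 0)
Mul(Mul(K, C), Function('R')(7, Function('I')(6))) = Mul(Mul(14, 0), 7) = Mul(0, 7) = 0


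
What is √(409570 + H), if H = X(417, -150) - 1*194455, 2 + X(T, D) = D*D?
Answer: √237613 ≈ 487.46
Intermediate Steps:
X(T, D) = -2 + D² (X(T, D) = -2 + D*D = -2 + D²)
H = -171957 (H = (-2 + (-150)²) - 1*194455 = (-2 + 22500) - 194455 = 22498 - 194455 = -171957)
√(409570 + H) = √(409570 - 171957) = √237613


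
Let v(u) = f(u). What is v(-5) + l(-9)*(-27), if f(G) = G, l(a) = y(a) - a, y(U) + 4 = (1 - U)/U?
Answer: -110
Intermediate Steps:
y(U) = -4 + (1 - U)/U
l(a) = -5 + 1/a - a (l(a) = (-5 + 1/a) - a = -5 + 1/a - a)
v(u) = u
v(-5) + l(-9)*(-27) = -5 + (-5 + 1/(-9) - 1*(-9))*(-27) = -5 + (-5 - ⅑ + 9)*(-27) = -5 + (35/9)*(-27) = -5 - 105 = -110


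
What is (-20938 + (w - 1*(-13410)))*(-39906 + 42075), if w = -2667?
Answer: -22112955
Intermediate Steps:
(-20938 + (w - 1*(-13410)))*(-39906 + 42075) = (-20938 + (-2667 - 1*(-13410)))*(-39906 + 42075) = (-20938 + (-2667 + 13410))*2169 = (-20938 + 10743)*2169 = -10195*2169 = -22112955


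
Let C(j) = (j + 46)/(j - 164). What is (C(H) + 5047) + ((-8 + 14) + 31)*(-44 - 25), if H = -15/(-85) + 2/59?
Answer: 409670465/164281 ≈ 2493.7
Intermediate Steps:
H = 211/1003 (H = -15*(-1/85) + 2*(1/59) = 3/17 + 2/59 = 211/1003 ≈ 0.21037)
C(j) = (46 + j)/(-164 + j)
(C(H) + 5047) + ((-8 + 14) + 31)*(-44 - 25) = ((46 + 211/1003)/(-164 + 211/1003) + 5047) + ((-8 + 14) + 31)*(-44 - 25) = ((46349/1003)/(-164281/1003) + 5047) + (6 + 31)*(-69) = (-1003/164281*46349/1003 + 5047) + 37*(-69) = (-46349/164281 + 5047) - 2553 = 829079858/164281 - 2553 = 409670465/164281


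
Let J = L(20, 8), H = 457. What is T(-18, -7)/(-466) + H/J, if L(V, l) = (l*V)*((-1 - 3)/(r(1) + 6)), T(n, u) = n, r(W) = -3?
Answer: -313683/149120 ≈ -2.1036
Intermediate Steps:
L(V, l) = -4*V*l/3 (L(V, l) = (l*V)*((-1 - 3)/(-3 + 6)) = (V*l)*(-4/3) = -4*V*l/3)
J = -640/3 (J = -4/3*20*8 = -640/3 ≈ -213.33)
T(-18, -7)/(-466) + H/J = -18/(-466) + 457/(-640/3) = -18*(-1/466) + 457*(-3/640) = 9/233 - 1371/640 = -313683/149120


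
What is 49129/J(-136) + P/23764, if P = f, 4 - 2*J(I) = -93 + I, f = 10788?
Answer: 584379179/1384253 ≈ 422.16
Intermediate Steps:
J(I) = 97/2 - I/2 (J(I) = 2 - (-93 + I)/2 = 2 + (93/2 - I/2) = 97/2 - I/2)
P = 10788
49129/J(-136) + P/23764 = 49129/(97/2 - ½*(-136)) + 10788/23764 = 49129/(97/2 + 68) + 10788*(1/23764) = 49129/(233/2) + 2697/5941 = 49129*(2/233) + 2697/5941 = 98258/233 + 2697/5941 = 584379179/1384253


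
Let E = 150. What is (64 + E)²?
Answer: 45796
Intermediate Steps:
(64 + E)² = (64 + 150)² = 214² = 45796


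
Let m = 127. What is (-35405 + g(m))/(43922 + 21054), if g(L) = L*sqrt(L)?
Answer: -35405/64976 + 127*sqrt(127)/64976 ≈ -0.52287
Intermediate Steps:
g(L) = L**(3/2)
(-35405 + g(m))/(43922 + 21054) = (-35405 + 127**(3/2))/(43922 + 21054) = (-35405 + 127*sqrt(127))/64976 = (-35405 + 127*sqrt(127))*(1/64976) = -35405/64976 + 127*sqrt(127)/64976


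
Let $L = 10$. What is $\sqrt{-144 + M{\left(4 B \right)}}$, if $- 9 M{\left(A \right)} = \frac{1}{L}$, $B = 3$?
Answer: $\frac{i \sqrt{129610}}{30} \approx 12.0 i$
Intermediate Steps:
$M{\left(A \right)} = - \frac{1}{90}$ ($M{\left(A \right)} = - \frac{1}{9 \cdot 10} = \left(- \frac{1}{9}\right) \frac{1}{10} = - \frac{1}{90}$)
$\sqrt{-144 + M{\left(4 B \right)}} = \sqrt{-144 - \frac{1}{90}} = \sqrt{- \frac{12961}{90}} = \frac{i \sqrt{129610}}{30}$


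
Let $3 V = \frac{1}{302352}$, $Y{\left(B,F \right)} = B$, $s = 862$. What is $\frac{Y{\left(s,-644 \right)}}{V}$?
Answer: $781882272$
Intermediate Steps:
$V = \frac{1}{907056}$ ($V = \frac{1}{3 \cdot 302352} = \frac{1}{3} \cdot \frac{1}{302352} = \frac{1}{907056} \approx 1.1025 \cdot 10^{-6}$)
$\frac{Y{\left(s,-644 \right)}}{V} = 862 \frac{1}{\frac{1}{907056}} = 862 \cdot 907056 = 781882272$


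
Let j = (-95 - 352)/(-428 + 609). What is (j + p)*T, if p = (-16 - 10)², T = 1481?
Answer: 180547229/181 ≈ 9.9750e+5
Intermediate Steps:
p = 676 (p = (-26)² = 676)
j = -447/181 ≈ -2.4696
(j + p)*T = (-447/181 + 676)*1481 = (121909/181)*1481 = 180547229/181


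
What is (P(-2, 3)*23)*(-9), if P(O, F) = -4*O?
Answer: -1656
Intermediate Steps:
(P(-2, 3)*23)*(-9) = (-4*(-2)*23)*(-9) = (8*23)*(-9) = 184*(-9) = -1656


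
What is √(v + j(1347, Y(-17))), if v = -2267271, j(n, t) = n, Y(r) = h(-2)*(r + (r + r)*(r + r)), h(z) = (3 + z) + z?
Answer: 2*I*√566481 ≈ 1505.3*I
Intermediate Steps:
h(z) = 3 + 2*z
Y(r) = -r - 4*r² (Y(r) = (3 + 2*(-2))*(r + (r + r)*(r + r)) = (3 - 4)*(r + (2*r)*(2*r)) = -(r + 4*r²) = -r - 4*r²)
√(v + j(1347, Y(-17))) = √(-2267271 + 1347) = √(-2265924) = 2*I*√566481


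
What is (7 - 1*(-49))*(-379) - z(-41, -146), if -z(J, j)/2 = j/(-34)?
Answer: -360662/17 ≈ -21215.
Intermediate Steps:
z(J, j) = j/17 (z(J, j) = -2*j/(-34) = -2*j*(-1)/34 = -(-1)*j/17 = j/17)
(7 - 1*(-49))*(-379) - z(-41, -146) = (7 - 1*(-49))*(-379) - (-146)/17 = (7 + 49)*(-379) - 1*(-146/17) = 56*(-379) + 146/17 = -21224 + 146/17 = -360662/17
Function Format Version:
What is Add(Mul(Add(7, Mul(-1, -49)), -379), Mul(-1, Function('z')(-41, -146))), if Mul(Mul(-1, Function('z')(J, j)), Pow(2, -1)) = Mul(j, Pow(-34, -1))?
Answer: Rational(-360662, 17) ≈ -21215.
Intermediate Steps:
Function('z')(J, j) = Mul(Rational(1, 17), j) (Function('z')(J, j) = Mul(-2, Mul(j, Pow(-34, -1))) = Mul(-2, Mul(j, Rational(-1, 34))) = Mul(-2, Mul(Rational(-1, 34), j)) = Mul(Rational(1, 17), j))
Add(Mul(Add(7, Mul(-1, -49)), -379), Mul(-1, Function('z')(-41, -146))) = Add(Mul(Add(7, Mul(-1, -49)), -379), Mul(-1, Mul(Rational(1, 17), -146))) = Add(Mul(Add(7, 49), -379), Mul(-1, Rational(-146, 17))) = Add(Mul(56, -379), Rational(146, 17)) = Add(-21224, Rational(146, 17)) = Rational(-360662, 17)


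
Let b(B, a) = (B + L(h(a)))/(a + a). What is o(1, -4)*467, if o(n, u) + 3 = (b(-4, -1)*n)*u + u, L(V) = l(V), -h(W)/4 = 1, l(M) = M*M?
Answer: 7939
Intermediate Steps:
l(M) = M²
h(W) = -4 (h(W) = -4*1 = -4)
L(V) = V²
b(B, a) = (16 + B)/(2*a) (b(B, a) = (B + (-4)²)/(a + a) = (B + 16)/((2*a)) = (16 + B)*(1/(2*a)) = (16 + B)/(2*a))
o(n, u) = -3 + u - 6*n*u (o(n, u) = -3 + ((((½)*(16 - 4)/(-1))*n)*u + u) = -3 + ((((½)*(-1)*12)*n)*u + u) = -3 + ((-6*n)*u + u) = -3 + (-6*n*u + u) = -3 + (u - 6*n*u) = -3 + u - 6*n*u)
o(1, -4)*467 = (-3 - 4 - 6*1*(-4))*467 = (-3 - 4 + 24)*467 = 17*467 = 7939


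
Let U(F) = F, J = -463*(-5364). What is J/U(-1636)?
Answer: -620883/409 ≈ -1518.1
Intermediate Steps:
J = 2483532
J/U(-1636) = 2483532/(-1636) = 2483532*(-1/1636) = -620883/409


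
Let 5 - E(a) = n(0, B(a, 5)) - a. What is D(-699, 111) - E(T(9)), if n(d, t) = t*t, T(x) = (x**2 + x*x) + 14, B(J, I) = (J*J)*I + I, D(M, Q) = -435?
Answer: 23989362609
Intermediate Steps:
B(J, I) = I + I*J**2 (B(J, I) = J**2*I + I = I*J**2 + I = I + I*J**2)
T(x) = 14 + 2*x**2 (T(x) = (x**2 + x**2) + 14 = 2*x**2 + 14 = 14 + 2*x**2)
n(d, t) = t**2
E(a) = 5 + a - (5 + 5*a**2)**2 (E(a) = 5 - ((5*(1 + a**2))**2 - a) = 5 - ((5 + 5*a**2)**2 - a) = 5 + (a - (5 + 5*a**2)**2) = 5 + a - (5 + 5*a**2)**2)
D(-699, 111) - E(T(9)) = -435 - (5 + (14 + 2*9**2) - 25*(1 + (14 + 2*9**2)**2)**2) = -435 - (5 + (14 + 2*81) - 25*(1 + (14 + 2*81)**2)**2) = -435 - (5 + (14 + 162) - 25*(1 + (14 + 162)**2)**2) = -435 - (5 + 176 - 25*(1 + 176**2)**2) = -435 - (5 + 176 - 25*(1 + 30976)**2) = -435 - (5 + 176 - 25*30977**2) = -435 - (5 + 176 - 25*959574529) = -435 - (5 + 176 - 23989363225) = -435 - 1*(-23989363044) = -435 + 23989363044 = 23989362609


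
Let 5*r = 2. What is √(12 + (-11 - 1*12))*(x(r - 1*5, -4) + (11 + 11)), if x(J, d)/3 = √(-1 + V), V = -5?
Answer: -3*√66 + 22*I*√11 ≈ -24.372 + 72.966*I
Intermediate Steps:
r = ⅖ (r = (⅕)*2 = ⅖ ≈ 0.40000)
x(J, d) = 3*I*√6 (x(J, d) = 3*√(-1 - 5) = 3*√(-6) = 3*(I*√6) = 3*I*√6)
√(12 + (-11 - 1*12))*(x(r - 1*5, -4) + (11 + 11)) = √(12 + (-11 - 1*12))*(3*I*√6 + (11 + 11)) = √(12 + (-11 - 12))*(3*I*√6 + 22) = √(12 - 23)*(22 + 3*I*√6) = √(-11)*(22 + 3*I*√6) = (I*√11)*(22 + 3*I*√6) = I*√11*(22 + 3*I*√6)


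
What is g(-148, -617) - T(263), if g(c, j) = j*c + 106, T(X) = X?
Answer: 91159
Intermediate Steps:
g(c, j) = 106 + c*j (g(c, j) = c*j + 106 = 106 + c*j)
g(-148, -617) - T(263) = (106 - 148*(-617)) - 1*263 = (106 + 91316) - 263 = 91422 - 263 = 91159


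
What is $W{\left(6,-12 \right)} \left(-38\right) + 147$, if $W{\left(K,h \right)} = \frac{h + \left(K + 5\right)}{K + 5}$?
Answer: $\frac{1655}{11} \approx 150.45$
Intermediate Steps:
$W{\left(K,h \right)} = \frac{5 + K + h}{5 + K}$ ($W{\left(K,h \right)} = \frac{h + \left(5 + K\right)}{5 + K} = \frac{5 + K + h}{5 + K}$)
$W{\left(6,-12 \right)} \left(-38\right) + 147 = \frac{5 + 6 - 12}{5 + 6} \left(-38\right) + 147 = \frac{1}{11} \left(-1\right) \left(-38\right) + 147 = \left(- \frac{1}{11}\right) \left(-38\right) + 147 = \frac{38}{11} + 147 = \frac{1655}{11}$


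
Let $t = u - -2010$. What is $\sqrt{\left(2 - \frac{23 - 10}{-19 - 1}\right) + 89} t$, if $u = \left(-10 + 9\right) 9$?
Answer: $\frac{2001 \sqrt{9165}}{10} \approx 19156.0$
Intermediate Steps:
$u = -9$ ($u = \left(-1\right) 9 = -9$)
$t = 2001$ ($t = -9 - -2010 = -9 + 2010 = 2001$)
$\sqrt{\left(2 - \frac{23 - 10}{-19 - 1}\right) + 89} t = \sqrt{\left(2 - \frac{23 - 10}{-19 - 1}\right) + 89} \cdot 2001 = \sqrt{\left(2 - \frac{13}{-20}\right) + 89} \cdot 2001 = \sqrt{\left(2 - 13 \left(- \frac{1}{20}\right)\right) + 89} \cdot 2001 = \sqrt{\left(2 - - \frac{13}{20}\right) + 89} \cdot 2001 = \sqrt{\left(2 + \frac{13}{20}\right) + 89} \cdot 2001 = \sqrt{\frac{53}{20} + 89} \cdot 2001 = \sqrt{\frac{1833}{20}} \cdot 2001 = \frac{\sqrt{9165}}{10} \cdot 2001 = \frac{2001 \sqrt{9165}}{10}$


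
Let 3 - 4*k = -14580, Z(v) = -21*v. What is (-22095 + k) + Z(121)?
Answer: -83961/4 ≈ -20990.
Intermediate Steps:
k = 14583/4 (k = 3/4 - 1/4*(-14580) = 3/4 + 3645 = 14583/4 ≈ 3645.8)
(-22095 + k) + Z(121) = (-22095 + 14583/4) - 21*121 = -73797/4 - 2541 = -83961/4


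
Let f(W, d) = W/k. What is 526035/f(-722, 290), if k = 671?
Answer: -352969485/722 ≈ -4.8888e+5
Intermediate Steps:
f(W, d) = W/671
526035/f(-722, 290) = 526035/(((1/671)*(-722))) = 526035/(-722/671) = 526035*(-671/722) = -352969485/722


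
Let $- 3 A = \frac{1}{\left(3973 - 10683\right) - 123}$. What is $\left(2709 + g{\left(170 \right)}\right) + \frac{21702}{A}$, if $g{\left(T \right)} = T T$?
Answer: $444900907$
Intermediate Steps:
$g{\left(T \right)} = T^{2}$
$A = \frac{1}{20499}$ ($A = - \frac{1}{3 \left(\left(3973 - 10683\right) - 123\right)} = - \frac{1}{3 \left(-6710 - 123\right)} = - \frac{1}{3 \left(-6833\right)} = \left(- \frac{1}{3}\right) \left(- \frac{1}{6833}\right) = \frac{1}{20499} \approx 4.8783 \cdot 10^{-5}$)
$\left(2709 + g{\left(170 \right)}\right) + \frac{21702}{A} = \left(2709 + 170^{2}\right) + 21702 \frac{1}{\frac{1}{20499}} = \left(2709 + 28900\right) + 21702 \cdot 20499 = 31609 + 444869298 = 444900907$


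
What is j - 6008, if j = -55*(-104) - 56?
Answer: -344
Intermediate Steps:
j = 5664 (j = 5720 - 56 = 5664)
j - 6008 = 5664 - 6008 = -344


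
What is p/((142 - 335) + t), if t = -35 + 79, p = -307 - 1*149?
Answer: 456/149 ≈ 3.0604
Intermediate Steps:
p = -456 (p = -307 - 149 = -456)
t = 44
p/((142 - 335) + t) = -456/((142 - 335) + 44) = -456/(-193 + 44) = -456/(-149) = -456*(-1/149) = 456/149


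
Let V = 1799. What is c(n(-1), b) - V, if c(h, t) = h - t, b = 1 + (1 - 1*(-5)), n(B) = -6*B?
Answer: -1800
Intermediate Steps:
b = 7 (b = 1 + (1 + 5) = 1 + 6 = 7)
c(n(-1), b) - V = (-6*(-1) - 1*7) - 1*1799 = (6 - 7) - 1799 = -1 - 1799 = -1800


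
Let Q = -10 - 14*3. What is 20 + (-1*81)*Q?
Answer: 4232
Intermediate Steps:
Q = -52 (Q = -10 - 1*42 = -10 - 42 = -52)
20 + (-1*81)*Q = 20 - 1*81*(-52) = 20 - 81*(-52) = 20 + 4212 = 4232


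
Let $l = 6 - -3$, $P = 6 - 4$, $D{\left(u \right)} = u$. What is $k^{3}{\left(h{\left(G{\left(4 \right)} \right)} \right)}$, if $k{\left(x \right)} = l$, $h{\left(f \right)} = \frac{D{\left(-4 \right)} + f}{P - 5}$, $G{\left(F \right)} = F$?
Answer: $729$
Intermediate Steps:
$P = 2$
$h{\left(f \right)} = \frac{4}{3} - \frac{f}{3}$ ($h{\left(f \right)} = \frac{-4 + f}{2 - 5} = \frac{-4 + f}{-3} = \left(-4 + f\right) \left(- \frac{1}{3}\right) = \frac{4}{3} - \frac{f}{3}$)
$l = 9$ ($l = 6 + 3 = 9$)
$k{\left(x \right)} = 9$
$k^{3}{\left(h{\left(G{\left(4 \right)} \right)} \right)} = 9^{3} = 729$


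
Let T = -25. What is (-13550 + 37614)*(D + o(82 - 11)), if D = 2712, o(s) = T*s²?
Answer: -2967404032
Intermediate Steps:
o(s) = -25*s²
(-13550 + 37614)*(D + o(82 - 11)) = (-13550 + 37614)*(2712 - 25*(82 - 11)²) = 24064*(2712 - 25*71²) = 24064*(2712 - 25*5041) = 24064*(2712 - 126025) = 24064*(-123313) = -2967404032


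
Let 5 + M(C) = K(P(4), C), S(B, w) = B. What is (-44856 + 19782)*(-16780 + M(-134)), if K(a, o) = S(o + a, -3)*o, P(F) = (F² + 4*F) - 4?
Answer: 64715994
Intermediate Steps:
P(F) = -4 + F² + 4*F
K(a, o) = o*(a + o) (K(a, o) = (o + a)*o = (a + o)*o = o*(a + o))
M(C) = -5 + C*(28 + C) (M(C) = -5 + C*((-4 + 4² + 4*4) + C) = -5 + C*((-4 + 16 + 16) + C) = -5 + C*(28 + C))
(-44856 + 19782)*(-16780 + M(-134)) = (-44856 + 19782)*(-16780 + (-5 - 134*(28 - 134))) = -25074*(-16780 + (-5 - 134*(-106))) = -25074*(-16780 + (-5 + 14204)) = -25074*(-16780 + 14199) = -25074*(-2581) = 64715994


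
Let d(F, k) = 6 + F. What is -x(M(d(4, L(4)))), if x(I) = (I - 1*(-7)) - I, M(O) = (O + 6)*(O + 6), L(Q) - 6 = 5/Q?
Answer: -7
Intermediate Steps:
L(Q) = 6 + 5/Q
M(O) = (6 + O)² (M(O) = (6 + O)*(6 + O) = (6 + O)²)
x(I) = 7 (x(I) = (I + 7) - I = (7 + I) - I = 7)
-x(M(d(4, L(4)))) = -1*7 = -7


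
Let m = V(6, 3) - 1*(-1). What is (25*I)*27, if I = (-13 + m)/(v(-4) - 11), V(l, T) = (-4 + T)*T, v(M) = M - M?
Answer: 10125/11 ≈ 920.45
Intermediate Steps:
v(M) = 0
V(l, T) = T*(-4 + T)
m = -2 (m = 3*(-4 + 3) - 1*(-1) = 3*(-1) + 1 = -3 + 1 = -2)
I = 15/11 (I = (-13 - 2)/(0 - 11) = -15/(-11) = -15*(-1/11) = 15/11 ≈ 1.3636)
(25*I)*27 = (25*(15/11))*27 = (375/11)*27 = 10125/11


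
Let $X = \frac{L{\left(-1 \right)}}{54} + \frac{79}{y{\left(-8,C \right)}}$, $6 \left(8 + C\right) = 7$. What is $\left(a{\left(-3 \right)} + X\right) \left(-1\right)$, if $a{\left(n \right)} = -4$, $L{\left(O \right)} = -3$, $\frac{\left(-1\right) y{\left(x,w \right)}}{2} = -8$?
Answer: $- \frac{127}{144} \approx -0.88194$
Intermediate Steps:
$C = - \frac{41}{6}$ ($C = -8 + \frac{1}{6} \cdot 7 = -8 + \frac{7}{6} = - \frac{41}{6} \approx -6.8333$)
$y{\left(x,w \right)} = 16$ ($y{\left(x,w \right)} = \left(-2\right) \left(-8\right) = 16$)
$X = \frac{703}{144}$ ($X = - \frac{3}{54} + \frac{79}{16} = \left(-3\right) \frac{1}{54} + 79 \cdot \frac{1}{16} = - \frac{1}{18} + \frac{79}{16} = \frac{703}{144} \approx 4.8819$)
$\left(a{\left(-3 \right)} + X\right) \left(-1\right) = \left(-4 + \frac{703}{144}\right) \left(-1\right) = \frac{127}{144} \left(-1\right) = - \frac{127}{144}$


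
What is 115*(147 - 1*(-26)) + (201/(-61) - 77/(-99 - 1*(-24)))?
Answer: 91009247/4575 ≈ 19893.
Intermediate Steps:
115*(147 - 1*(-26)) + (201/(-61) - 77/(-99 - 1*(-24))) = 115*(147 + 26) + (201*(-1/61) - 77/(-99 + 24)) = 115*173 + (-201/61 - 77/(-75)) = 19895 + (-201/61 - 77*(-1/75)) = 19895 + (-201/61 + 77/75) = 19895 - 10378/4575 = 91009247/4575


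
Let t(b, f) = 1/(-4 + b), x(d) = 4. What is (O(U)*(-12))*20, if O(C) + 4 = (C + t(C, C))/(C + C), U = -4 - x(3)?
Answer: 3355/4 ≈ 838.75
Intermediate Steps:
U = -8 (U = -4 - 1*4 = -4 - 4 = -8)
O(C) = -4 + (C + 1/(-4 + C))/(2*C) (O(C) = -4 + (C + 1/(-4 + C))/(C + C) = -4 + (C + 1/(-4 + C))/((2*C)) = -4 + (C + 1/(-4 + C))*(1/(2*C)) = -4 + (C + 1/(-4 + C))/(2*C))
(O(U)*(-12))*20 = (((½)*(1 - 7*(-8)*(-4 - 8))/(-8*(-4 - 8)))*(-12))*20 = (((½)*(-⅛)*(1 - 7*(-8)*(-12))/(-12))*(-12))*20 = (((½)*(-⅛)*(-1/12)*(1 - 672))*(-12))*20 = (((½)*(-⅛)*(-1/12)*(-671))*(-12))*20 = -671/192*(-12)*20 = (671/16)*20 = 3355/4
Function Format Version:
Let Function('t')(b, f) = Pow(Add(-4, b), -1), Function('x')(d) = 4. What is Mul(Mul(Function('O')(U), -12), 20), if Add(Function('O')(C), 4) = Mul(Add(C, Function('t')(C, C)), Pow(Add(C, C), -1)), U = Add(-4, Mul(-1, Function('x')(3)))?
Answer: Rational(3355, 4) ≈ 838.75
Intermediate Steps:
U = -8 (U = Add(-4, Mul(-1, 4)) = Add(-4, -4) = -8)
Function('O')(C) = Add(-4, Mul(Rational(1, 2), Pow(C, -1), Add(C, Pow(Add(-4, C), -1)))) (Function('O')(C) = Add(-4, Mul(Add(C, Pow(Add(-4, C), -1)), Pow(Add(C, C), -1))) = Add(-4, Mul(Add(C, Pow(Add(-4, C), -1)), Pow(Mul(2, C), -1))) = Add(-4, Mul(Add(C, Pow(Add(-4, C), -1)), Mul(Rational(1, 2), Pow(C, -1)))) = Add(-4, Mul(Rational(1, 2), Pow(C, -1), Add(C, Pow(Add(-4, C), -1)))))
Mul(Mul(Function('O')(U), -12), 20) = Mul(Mul(Mul(Rational(1, 2), Pow(-8, -1), Pow(Add(-4, -8), -1), Add(1, Mul(-7, -8, Add(-4, -8)))), -12), 20) = Mul(Mul(Mul(Rational(1, 2), Rational(-1, 8), Pow(-12, -1), Add(1, Mul(-7, -8, -12))), -12), 20) = Mul(Mul(Mul(Rational(1, 2), Rational(-1, 8), Rational(-1, 12), Add(1, -672)), -12), 20) = Mul(Mul(Mul(Rational(1, 2), Rational(-1, 8), Rational(-1, 12), -671), -12), 20) = Mul(Mul(Rational(-671, 192), -12), 20) = Mul(Rational(671, 16), 20) = Rational(3355, 4)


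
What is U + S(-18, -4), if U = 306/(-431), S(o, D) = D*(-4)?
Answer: 6590/431 ≈ 15.290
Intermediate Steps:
S(o, D) = -4*D
U = -306/431 (U = 306*(-1/431) = -306/431 ≈ -0.70998)
U + S(-18, -4) = -306/431 - 4*(-4) = -306/431 + 16 = 6590/431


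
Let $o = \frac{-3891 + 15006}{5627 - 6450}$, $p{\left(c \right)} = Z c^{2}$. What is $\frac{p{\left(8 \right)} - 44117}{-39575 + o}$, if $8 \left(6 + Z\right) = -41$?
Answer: $\frac{36894267}{32581340} \approx 1.1324$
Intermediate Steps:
$Z = - \frac{89}{8}$ ($Z = -6 + \frac{1}{8} \left(-41\right) = -6 - \frac{41}{8} = - \frac{89}{8} \approx -11.125$)
$p{\left(c \right)} = - \frac{89 c^{2}}{8}$
$o = - \frac{11115}{823}$ ($o = \frac{11115}{-823} = 11115 \left(- \frac{1}{823}\right) = - \frac{11115}{823} \approx -13.505$)
$\frac{p{\left(8 \right)} - 44117}{-39575 + o} = \frac{- \frac{89 \cdot 8^{2}}{8} - 44117}{-39575 - \frac{11115}{823}} = \frac{\left(- \frac{89}{8}\right) 64 - 44117}{- \frac{32581340}{823}} = \left(-712 - 44117\right) \left(- \frac{823}{32581340}\right) = \left(-44829\right) \left(- \frac{823}{32581340}\right) = \frac{36894267}{32581340}$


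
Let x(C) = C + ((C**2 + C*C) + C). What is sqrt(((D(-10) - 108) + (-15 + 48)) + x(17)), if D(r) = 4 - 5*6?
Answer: sqrt(511) ≈ 22.605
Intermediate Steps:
D(r) = -26 (D(r) = 4 - 30 = -26)
x(C) = 2*C + 2*C**2 (x(C) = C + ((C**2 + C**2) + C) = C + (2*C**2 + C) = C + (C + 2*C**2) = 2*C + 2*C**2)
sqrt(((D(-10) - 108) + (-15 + 48)) + x(17)) = sqrt(((-26 - 108) + (-15 + 48)) + 2*17*(1 + 17)) = sqrt((-134 + 33) + 2*17*18) = sqrt(-101 + 612) = sqrt(511)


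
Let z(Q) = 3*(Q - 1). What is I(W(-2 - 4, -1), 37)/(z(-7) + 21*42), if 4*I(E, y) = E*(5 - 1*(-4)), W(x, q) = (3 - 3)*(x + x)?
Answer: 0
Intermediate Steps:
W(x, q) = 0 (W(x, q) = 0*(2*x) = 0)
I(E, y) = 9*E/4 (I(E, y) = (E*(5 - 1*(-4)))/4 = (E*(5 + 4))/4 = (E*9)/4 = (9*E)/4 = 9*E/4)
z(Q) = -3 + 3*Q (z(Q) = 3*(-1 + Q) = -3 + 3*Q)
I(W(-2 - 4, -1), 37)/(z(-7) + 21*42) = ((9/4)*0)/((-3 + 3*(-7)) + 21*42) = 0/((-3 - 21) + 882) = 0/(-24 + 882) = 0/858 = 0*(1/858) = 0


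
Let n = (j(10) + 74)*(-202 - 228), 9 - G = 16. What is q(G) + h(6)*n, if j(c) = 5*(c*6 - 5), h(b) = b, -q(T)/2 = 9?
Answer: -900438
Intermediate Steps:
G = -7 (G = 9 - 1*16 = 9 - 16 = -7)
q(T) = -18 (q(T) = -2*9 = -18)
j(c) = -25 + 30*c (j(c) = 5*(6*c - 5) = 5*(-5 + 6*c) = -25 + 30*c)
n = -150070 (n = ((-25 + 30*10) + 74)*(-202 - 228) = ((-25 + 300) + 74)*(-430) = (275 + 74)*(-430) = 349*(-430) = -150070)
q(G) + h(6)*n = -18 + 6*(-150070) = -18 - 900420 = -900438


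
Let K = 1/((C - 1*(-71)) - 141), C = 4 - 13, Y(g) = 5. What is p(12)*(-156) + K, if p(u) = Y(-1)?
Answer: -61621/79 ≈ -780.01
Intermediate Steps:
C = -9
p(u) = 5
K = -1/79 (K = 1/((-9 - 1*(-71)) - 141) = 1/((-9 + 71) - 141) = 1/(62 - 141) = 1/(-79) = -1/79 ≈ -0.012658)
p(12)*(-156) + K = 5*(-156) - 1/79 = -780 - 1/79 = -61621/79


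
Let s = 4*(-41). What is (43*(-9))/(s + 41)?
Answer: 129/41 ≈ 3.1463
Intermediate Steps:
s = -164
(43*(-9))/(s + 41) = (43*(-9))/(-164 + 41) = -387/(-123) = -387*(-1/123) = 129/41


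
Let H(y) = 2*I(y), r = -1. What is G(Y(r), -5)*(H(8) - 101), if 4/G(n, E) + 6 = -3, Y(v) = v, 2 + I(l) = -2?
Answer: 436/9 ≈ 48.444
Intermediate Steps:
I(l) = -4 (I(l) = -2 - 2 = -4)
G(n, E) = -4/9 (G(n, E) = 4/(-6 - 3) = 4/(-9) = 4*(-⅑) = -4/9)
H(y) = -8 (H(y) = 2*(-4) = -8)
G(Y(r), -5)*(H(8) - 101) = -4*(-8 - 101)/9 = -4/9*(-109) = 436/9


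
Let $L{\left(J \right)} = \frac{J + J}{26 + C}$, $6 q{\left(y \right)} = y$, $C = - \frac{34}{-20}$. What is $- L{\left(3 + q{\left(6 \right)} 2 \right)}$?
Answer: $- \frac{100}{277} \approx -0.36101$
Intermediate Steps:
$C = \frac{17}{10}$ ($C = \left(-34\right) \left(- \frac{1}{20}\right) = \frac{17}{10} \approx 1.7$)
$q{\left(y \right)} = \frac{y}{6}$
$L{\left(J \right)} = \frac{20 J}{277}$ ($L{\left(J \right)} = \frac{J + J}{26 + \frac{17}{10}} = \frac{2 J}{\frac{277}{10}} = 2 J \frac{10}{277} = \frac{20 J}{277}$)
$- L{\left(3 + q{\left(6 \right)} 2 \right)} = - \frac{20 \left(3 + \frac{1}{6} \cdot 6 \cdot 2\right)}{277} = - \frac{20 \left(3 + 1 \cdot 2\right)}{277} = - \frac{20 \left(3 + 2\right)}{277} = - \frac{20 \cdot 5}{277} = \left(-1\right) \frac{100}{277} = - \frac{100}{277}$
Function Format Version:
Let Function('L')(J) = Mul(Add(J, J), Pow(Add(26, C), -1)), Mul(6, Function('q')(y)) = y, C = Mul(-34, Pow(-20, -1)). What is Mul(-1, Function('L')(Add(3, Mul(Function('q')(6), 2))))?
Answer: Rational(-100, 277) ≈ -0.36101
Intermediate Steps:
C = Rational(17, 10) (C = Mul(-34, Rational(-1, 20)) = Rational(17, 10) ≈ 1.7000)
Function('q')(y) = Mul(Rational(1, 6), y)
Function('L')(J) = Mul(Rational(20, 277), J) (Function('L')(J) = Mul(Add(J, J), Pow(Add(26, Rational(17, 10)), -1)) = Mul(Mul(2, J), Pow(Rational(277, 10), -1)) = Mul(Mul(2, J), Rational(10, 277)) = Mul(Rational(20, 277), J))
Mul(-1, Function('L')(Add(3, Mul(Function('q')(6), 2)))) = Mul(-1, Mul(Rational(20, 277), Add(3, Mul(Mul(Rational(1, 6), 6), 2)))) = Mul(-1, Mul(Rational(20, 277), Add(3, Mul(1, 2)))) = Mul(-1, Mul(Rational(20, 277), Add(3, 2))) = Mul(-1, Mul(Rational(20, 277), 5)) = Mul(-1, Rational(100, 277)) = Rational(-100, 277)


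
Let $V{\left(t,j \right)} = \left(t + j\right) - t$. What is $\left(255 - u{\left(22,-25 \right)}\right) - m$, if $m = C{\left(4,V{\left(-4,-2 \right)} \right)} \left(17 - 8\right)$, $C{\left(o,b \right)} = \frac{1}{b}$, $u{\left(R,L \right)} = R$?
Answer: $\frac{475}{2} \approx 237.5$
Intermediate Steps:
$V{\left(t,j \right)} = j$ ($V{\left(t,j \right)} = \left(j + t\right) - t = j$)
$m = - \frac{9}{2}$ ($m = \frac{17 - 8}{-2} = - \frac{17 - 8}{2} = \left(- \frac{1}{2}\right) 9 = - \frac{9}{2} \approx -4.5$)
$\left(255 - u{\left(22,-25 \right)}\right) - m = \left(255 - 22\right) - - \frac{9}{2} = \left(255 - 22\right) + \frac{9}{2} = 233 + \frac{9}{2} = \frac{475}{2}$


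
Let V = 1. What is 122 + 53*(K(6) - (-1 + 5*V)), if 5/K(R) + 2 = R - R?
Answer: -445/2 ≈ -222.50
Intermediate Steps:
K(R) = -5/2 (K(R) = 5/(-2 + (R - R)) = 5/(-2 + 0) = 5/(-2) = 5*(-½) = -5/2)
122 + 53*(K(6) - (-1 + 5*V)) = 122 + 53*(-5/2 - (-1 + 5*1)) = 122 + 53*(-5/2 - (-1 + 5)) = 122 + 53*(-5/2 - 1*4) = 122 + 53*(-5/2 - 4) = 122 + 53*(-13/2) = 122 - 689/2 = -445/2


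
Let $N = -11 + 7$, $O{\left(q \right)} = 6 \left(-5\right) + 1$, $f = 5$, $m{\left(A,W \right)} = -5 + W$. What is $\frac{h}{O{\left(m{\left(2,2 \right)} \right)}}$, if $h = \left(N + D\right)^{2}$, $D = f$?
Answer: $- \frac{1}{29} \approx -0.034483$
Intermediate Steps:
$D = 5$
$O{\left(q \right)} = -29$ ($O{\left(q \right)} = -30 + 1 = -29$)
$N = -4$
$h = 1$ ($h = \left(-4 + 5\right)^{2} = 1^{2} = 1$)
$\frac{h}{O{\left(m{\left(2,2 \right)} \right)}} = \frac{1}{-29} \cdot 1 = \left(- \frac{1}{29}\right) 1 = - \frac{1}{29}$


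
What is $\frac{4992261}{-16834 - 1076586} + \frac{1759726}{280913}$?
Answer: $\frac{521728588627}{307155892460} \approx 1.6986$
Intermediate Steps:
$\frac{4992261}{-16834 - 1076586} + \frac{1759726}{280913} = \frac{4992261}{-1093420} + 1759726 \cdot \frac{1}{280913} = 4992261 \left(- \frac{1}{1093420}\right) + \frac{1759726}{280913} = - \frac{4992261}{1093420} + \frac{1759726}{280913} = \frac{521728588627}{307155892460}$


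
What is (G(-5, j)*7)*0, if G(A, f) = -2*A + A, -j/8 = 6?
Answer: 0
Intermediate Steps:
j = -48 (j = -8*6 = -48)
G(A, f) = -A
(G(-5, j)*7)*0 = (-1*(-5)*7)*0 = (5*7)*0 = 35*0 = 0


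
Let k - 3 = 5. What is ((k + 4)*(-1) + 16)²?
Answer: 16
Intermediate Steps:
k = 8 (k = 3 + 5 = 8)
((k + 4)*(-1) + 16)² = ((8 + 4)*(-1) + 16)² = (12*(-1) + 16)² = (-12 + 16)² = 4² = 16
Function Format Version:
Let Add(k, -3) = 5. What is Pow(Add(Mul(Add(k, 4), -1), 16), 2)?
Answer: 16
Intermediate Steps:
k = 8 (k = Add(3, 5) = 8)
Pow(Add(Mul(Add(k, 4), -1), 16), 2) = Pow(Add(Mul(Add(8, 4), -1), 16), 2) = Pow(Add(Mul(12, -1), 16), 2) = Pow(Add(-12, 16), 2) = Pow(4, 2) = 16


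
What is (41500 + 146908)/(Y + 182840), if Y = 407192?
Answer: 23551/73754 ≈ 0.31932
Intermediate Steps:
(41500 + 146908)/(Y + 182840) = (41500 + 146908)/(407192 + 182840) = 188408/590032 = 188408*(1/590032) = 23551/73754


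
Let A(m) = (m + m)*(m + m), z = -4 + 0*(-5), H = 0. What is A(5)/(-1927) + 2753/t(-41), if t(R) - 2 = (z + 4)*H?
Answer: 5304831/3854 ≈ 1376.4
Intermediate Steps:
z = -4 (z = -4 + 0 = -4)
A(m) = 4*m² (A(m) = (2*m)*(2*m) = 4*m²)
t(R) = 2 (t(R) = 2 + (-4 + 4)*0 = 2 + 0*0 = 2 + 0 = 2)
A(5)/(-1927) + 2753/t(-41) = (4*5²)/(-1927) + 2753/2 = (4*25)*(-1/1927) + 2753*(½) = 100*(-1/1927) + 2753/2 = -100/1927 + 2753/2 = 5304831/3854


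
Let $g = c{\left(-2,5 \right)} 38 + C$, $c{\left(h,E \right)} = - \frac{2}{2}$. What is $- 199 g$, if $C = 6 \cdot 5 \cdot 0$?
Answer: $7562$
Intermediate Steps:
$c{\left(h,E \right)} = -1$ ($c{\left(h,E \right)} = \left(-2\right) \frac{1}{2} = -1$)
$C = 0$ ($C = 30 \cdot 0 = 0$)
$g = -38$ ($g = \left(-1\right) 38 + 0 = -38 + 0 = -38$)
$- 199 g = \left(-199\right) \left(-38\right) = 7562$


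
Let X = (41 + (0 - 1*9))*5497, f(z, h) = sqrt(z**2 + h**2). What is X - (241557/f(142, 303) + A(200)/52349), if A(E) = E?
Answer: 9208398296/52349 - 241557*sqrt(111973)/111973 ≈ 1.7518e+5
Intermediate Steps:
f(z, h) = sqrt(h**2 + z**2)
X = 175904 (X = (41 + (0 - 9))*5497 = (41 - 9)*5497 = 32*5497 = 175904)
X - (241557/f(142, 303) + A(200)/52349) = 175904 - (241557/(sqrt(303**2 + 142**2)) + 200/52349) = 175904 - (241557/(sqrt(91809 + 20164)) + 200*(1/52349)) = 175904 - (241557/(sqrt(111973)) + 200/52349) = 175904 - (241557*(sqrt(111973)/111973) + 200/52349) = 175904 - (241557*sqrt(111973)/111973 + 200/52349) = 175904 - (200/52349 + 241557*sqrt(111973)/111973) = 175904 + (-200/52349 - 241557*sqrt(111973)/111973) = 9208398296/52349 - 241557*sqrt(111973)/111973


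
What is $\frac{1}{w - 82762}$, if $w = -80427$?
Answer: $- \frac{1}{163189} \approx -6.1279 \cdot 10^{-6}$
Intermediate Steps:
$\frac{1}{w - 82762} = \frac{1}{-80427 - 82762} = \frac{1}{-163189} = - \frac{1}{163189}$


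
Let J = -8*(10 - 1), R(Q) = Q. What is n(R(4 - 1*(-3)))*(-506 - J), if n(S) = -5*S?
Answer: 15190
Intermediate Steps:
J = -72 (J = -8*9 = -72)
n(R(4 - 1*(-3)))*(-506 - J) = (-5*(4 - 1*(-3)))*(-506 - 1*(-72)) = (-5*(4 + 3))*(-506 + 72) = -5*7*(-434) = -35*(-434) = 15190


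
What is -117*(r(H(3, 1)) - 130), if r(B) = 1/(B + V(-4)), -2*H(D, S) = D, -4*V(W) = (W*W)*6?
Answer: 258648/17 ≈ 15215.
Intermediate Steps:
V(W) = -3*W²/2 (V(W) = -W*W*6/4 = -W²*6/4 = -3*W²/2)
H(D, S) = -D/2
r(B) = 1/(-24 + B) (r(B) = 1/(B - 3/2*(-4)²) = 1/(B - 3/2*16) = 1/(B - 24) = 1/(-24 + B))
-117*(r(H(3, 1)) - 130) = -117*(1/(-24 - ½*3) - 130) = -117*(1/(-24 - 3/2) - 130) = -117*(1/(-51/2) - 130) = -117*(-2/51 - 130) = -117*(-6632/51) = 258648/17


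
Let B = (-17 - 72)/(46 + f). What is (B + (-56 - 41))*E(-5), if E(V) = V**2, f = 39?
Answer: -41670/17 ≈ -2451.2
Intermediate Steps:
B = -89/85 (B = (-17 - 72)/(46 + 39) = -89/85 ≈ -1.0471)
(B + (-56 - 41))*E(-5) = (-89/85 + (-56 - 41))*(-5)**2 = (-89/85 - 97)*25 = -8334/85*25 = -41670/17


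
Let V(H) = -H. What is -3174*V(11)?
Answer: 34914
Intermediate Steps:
-3174*V(11) = -(-3174)*11 = -3174*(-11) = 34914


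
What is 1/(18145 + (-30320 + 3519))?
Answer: -1/8656 ≈ -0.00011553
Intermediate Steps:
1/(18145 + (-30320 + 3519)) = 1/(18145 - 26801) = 1/(-8656) = -1/8656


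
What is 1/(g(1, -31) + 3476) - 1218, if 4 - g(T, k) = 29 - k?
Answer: -4165559/3420 ≈ -1218.0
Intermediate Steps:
g(T, k) = -25 + k (g(T, k) = 4 - (29 - k) = 4 + (-29 + k) = -25 + k)
1/(g(1, -31) + 3476) - 1218 = 1/((-25 - 31) + 3476) - 1218 = 1/(-56 + 3476) - 1218 = 1/3420 - 1218 = -4165559/3420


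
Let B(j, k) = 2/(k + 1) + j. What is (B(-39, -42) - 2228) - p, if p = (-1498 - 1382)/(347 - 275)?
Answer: -91309/41 ≈ -2227.0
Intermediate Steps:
p = -40 (p = -2880/72 = -2880*1/72 = -40)
B(j, k) = j + 2/(1 + k) (B(j, k) = 2/(1 + k) + j = j + 2/(1 + k))
(B(-39, -42) - 2228) - p = ((2 - 39 - 39*(-42))/(1 - 42) - 2228) - 1*(-40) = ((2 - 39 + 1638)/(-41) - 2228) + 40 = (-1/41*1601 - 2228) + 40 = (-1601/41 - 2228) + 40 = -92949/41 + 40 = -91309/41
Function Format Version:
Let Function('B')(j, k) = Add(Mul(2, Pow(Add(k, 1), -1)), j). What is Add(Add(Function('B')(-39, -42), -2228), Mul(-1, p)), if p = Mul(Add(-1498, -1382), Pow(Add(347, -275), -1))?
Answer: Rational(-91309, 41) ≈ -2227.0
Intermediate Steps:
p = -40 (p = Mul(-2880, Pow(72, -1)) = Mul(-2880, Rational(1, 72)) = -40)
Function('B')(j, k) = Add(j, Mul(2, Pow(Add(1, k), -1))) (Function('B')(j, k) = Add(Mul(2, Pow(Add(1, k), -1)), j) = Add(j, Mul(2, Pow(Add(1, k), -1))))
Add(Add(Function('B')(-39, -42), -2228), Mul(-1, p)) = Add(Add(Mul(Pow(Add(1, -42), -1), Add(2, -39, Mul(-39, -42))), -2228), Mul(-1, -40)) = Add(Add(Mul(Pow(-41, -1), Add(2, -39, 1638)), -2228), 40) = Add(Add(Mul(Rational(-1, 41), 1601), -2228), 40) = Add(Add(Rational(-1601, 41), -2228), 40) = Add(Rational(-92949, 41), 40) = Rational(-91309, 41)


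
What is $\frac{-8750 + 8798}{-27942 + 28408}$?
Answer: $\frac{24}{233} \approx 0.103$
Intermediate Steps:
$\frac{-8750 + 8798}{-27942 + 28408} = \frac{48}{466} = 48 \cdot \frac{1}{466} = \frac{24}{233}$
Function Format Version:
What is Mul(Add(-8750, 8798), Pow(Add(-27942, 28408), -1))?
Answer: Rational(24, 233) ≈ 0.10300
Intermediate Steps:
Mul(Add(-8750, 8798), Pow(Add(-27942, 28408), -1)) = Mul(48, Pow(466, -1)) = Mul(48, Rational(1, 466)) = Rational(24, 233)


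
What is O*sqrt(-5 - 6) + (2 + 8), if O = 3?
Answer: 10 + 3*I*sqrt(11) ≈ 10.0 + 9.9499*I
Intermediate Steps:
O*sqrt(-5 - 6) + (2 + 8) = 3*sqrt(-5 - 6) + (2 + 8) = 3*sqrt(-11) + 10 = 3*(I*sqrt(11)) + 10 = 3*I*sqrt(11) + 10 = 10 + 3*I*sqrt(11)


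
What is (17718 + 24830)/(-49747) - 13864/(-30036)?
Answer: -147069830/373550223 ≈ -0.39371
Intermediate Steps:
(17718 + 24830)/(-49747) - 13864/(-30036) = 42548*(-1/49747) - 13864*(-1/30036) = -42548/49747 + 3466/7509 = -147069830/373550223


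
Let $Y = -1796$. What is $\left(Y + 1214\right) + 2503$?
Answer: $1921$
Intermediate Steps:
$\left(Y + 1214\right) + 2503 = \left(-1796 + 1214\right) + 2503 = -582 + 2503 = 1921$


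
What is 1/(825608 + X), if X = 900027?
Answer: 1/1725635 ≈ 5.7950e-7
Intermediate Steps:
1/(825608 + X) = 1/(825608 + 900027) = 1/1725635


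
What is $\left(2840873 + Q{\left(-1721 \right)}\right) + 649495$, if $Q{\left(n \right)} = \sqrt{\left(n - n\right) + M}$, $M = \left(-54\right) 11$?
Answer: $3490368 + 3 i \sqrt{66} \approx 3.4904 \cdot 10^{6} + 24.372 i$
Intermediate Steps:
$M = -594$
$Q{\left(n \right)} = 3 i \sqrt{66}$ ($Q{\left(n \right)} = \sqrt{\left(n - n\right) - 594} = \sqrt{0 - 594} = \sqrt{-594} = 3 i \sqrt{66}$)
$\left(2840873 + Q{\left(-1721 \right)}\right) + 649495 = \left(2840873 + 3 i \sqrt{66}\right) + 649495 = 3490368 + 3 i \sqrt{66}$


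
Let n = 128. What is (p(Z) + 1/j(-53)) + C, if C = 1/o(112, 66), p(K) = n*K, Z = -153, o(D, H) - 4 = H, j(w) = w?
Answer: -72656657/3710 ≈ -19584.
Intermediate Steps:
o(D, H) = 4 + H
p(K) = 128*K
C = 1/70 (C = 1/(4 + 66) = 1/70 ≈ 0.014286)
(p(Z) + 1/j(-53)) + C = (128*(-153) + 1/(-53)) + 1/70 = (-19584 - 1/53) + 1/70 = -1037953/53 + 1/70 = -72656657/3710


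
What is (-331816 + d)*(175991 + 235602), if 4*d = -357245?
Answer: -693332112837/4 ≈ -1.7333e+11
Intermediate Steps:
d = -357245/4 (d = (1/4)*(-357245) = -357245/4 ≈ -89311.)
(-331816 + d)*(175991 + 235602) = (-331816 - 357245/4)*(175991 + 235602) = -1684509/4*411593 = -693332112837/4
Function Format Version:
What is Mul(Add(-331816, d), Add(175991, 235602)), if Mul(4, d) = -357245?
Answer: Rational(-693332112837, 4) ≈ -1.7333e+11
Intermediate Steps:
d = Rational(-357245, 4) (d = Mul(Rational(1, 4), -357245) = Rational(-357245, 4) ≈ -89311.)
Mul(Add(-331816, d), Add(175991, 235602)) = Mul(Add(-331816, Rational(-357245, 4)), Add(175991, 235602)) = Mul(Rational(-1684509, 4), 411593) = Rational(-693332112837, 4)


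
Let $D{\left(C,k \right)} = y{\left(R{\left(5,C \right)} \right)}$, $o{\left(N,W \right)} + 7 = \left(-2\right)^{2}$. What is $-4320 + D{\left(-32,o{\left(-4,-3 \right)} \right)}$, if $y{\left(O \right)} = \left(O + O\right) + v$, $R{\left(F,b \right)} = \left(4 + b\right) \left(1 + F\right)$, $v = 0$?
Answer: $-4656$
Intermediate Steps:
$R{\left(F,b \right)} = \left(1 + F\right) \left(4 + b\right)$
$o{\left(N,W \right)} = -3$ ($o{\left(N,W \right)} = -7 + \left(-2\right)^{2} = -7 + 4 = -3$)
$y{\left(O \right)} = 2 O$ ($y{\left(O \right)} = \left(O + O\right) + 0 = 2 O + 0 = 2 O$)
$D{\left(C,k \right)} = 48 + 12 C$ ($D{\left(C,k \right)} = 2 \left(4 + C + 4 \cdot 5 + 5 C\right) = 2 \left(4 + C + 20 + 5 C\right) = 2 \left(24 + 6 C\right) = 48 + 12 C$)
$-4320 + D{\left(-32,o{\left(-4,-3 \right)} \right)} = -4320 + \left(48 + 12 \left(-32\right)\right) = -4320 + \left(48 - 384\right) = -4320 - 336 = -4656$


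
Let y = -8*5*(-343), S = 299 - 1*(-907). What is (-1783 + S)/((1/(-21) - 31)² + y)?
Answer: -254457/6475624 ≈ -0.039295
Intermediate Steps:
S = 1206 (S = 299 + 907 = 1206)
y = 13720 (y = -40*(-343) = 13720)
(-1783 + S)/((1/(-21) - 31)² + y) = (-1783 + 1206)/((1/(-21) - 31)² + 13720) = -577/((-1/21 - 31)² + 13720) = -577/((-652/21)² + 13720) = -577/(425104/441 + 13720) = -577/6475624/441 = -577*441/6475624 = -254457/6475624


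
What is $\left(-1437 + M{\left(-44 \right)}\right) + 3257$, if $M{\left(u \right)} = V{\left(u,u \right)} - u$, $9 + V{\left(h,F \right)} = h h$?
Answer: $3791$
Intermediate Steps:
$V{\left(h,F \right)} = -9 + h^{2}$ ($V{\left(h,F \right)} = -9 + h h = -9 + h^{2}$)
$M{\left(u \right)} = -9 + u^{2} - u$ ($M{\left(u \right)} = \left(-9 + u^{2}\right) - u = -9 + u^{2} - u$)
$\left(-1437 + M{\left(-44 \right)}\right) + 3257 = \left(-1437 - \left(-35 - 1936\right)\right) + 3257 = \left(-1437 + \left(-9 + 1936 + 44\right)\right) + 3257 = \left(-1437 + 1971\right) + 3257 = 534 + 3257 = 3791$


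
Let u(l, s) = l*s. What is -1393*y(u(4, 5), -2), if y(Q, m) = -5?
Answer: 6965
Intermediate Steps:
-1393*y(u(4, 5), -2) = -1393*(-5) = 6965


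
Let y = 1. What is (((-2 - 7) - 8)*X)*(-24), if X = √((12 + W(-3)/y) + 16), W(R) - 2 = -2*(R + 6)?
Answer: 816*√6 ≈ 1998.8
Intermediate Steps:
W(R) = -10 - 2*R (W(R) = 2 - 2*(R + 6) = 2 - 2*(6 + R) = 2 + (-12 - 2*R) = -10 - 2*R)
X = 2*√6 (X = √((12 + (-10 - 2*(-3))/1) + 16) = √((12 + (-10 + 6)*1) + 16) = √((12 - 4*1) + 16) = √((12 - 4) + 16) = √(8 + 16) = √24 = 2*√6 ≈ 4.8990)
(((-2 - 7) - 8)*X)*(-24) = (((-2 - 7) - 8)*(2*√6))*(-24) = ((-9 - 8)*(2*√6))*(-24) = -34*√6*(-24) = 816*√6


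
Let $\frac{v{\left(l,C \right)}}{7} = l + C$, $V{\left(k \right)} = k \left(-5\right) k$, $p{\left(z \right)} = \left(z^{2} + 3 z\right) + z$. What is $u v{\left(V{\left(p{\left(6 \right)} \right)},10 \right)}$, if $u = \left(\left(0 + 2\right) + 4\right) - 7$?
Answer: $125930$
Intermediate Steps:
$p{\left(z \right)} = z^{2} + 4 z$
$V{\left(k \right)} = - 5 k^{2}$ ($V{\left(k \right)} = - 5 k k = - 5 k^{2}$)
$u = -1$ ($u = \left(2 + 4\right) - 7 = 6 - 7 = -1$)
$v{\left(l,C \right)} = 7 C + 7 l$ ($v{\left(l,C \right)} = 7 \left(l + C\right) = 7 \left(C + l\right) = 7 C + 7 l$)
$u v{\left(V{\left(p{\left(6 \right)} \right)},10 \right)} = - (7 \cdot 10 + 7 \left(- 5 \left(6 \left(4 + 6\right)\right)^{2}\right)) = - (70 + 7 \left(- 5 \left(6 \cdot 10\right)^{2}\right)) = - (70 + 7 \left(- 5 \cdot 60^{2}\right)) = - (70 + 7 \left(\left(-5\right) 3600\right)) = - (70 + 7 \left(-18000\right)) = - (70 - 126000) = \left(-1\right) \left(-125930\right) = 125930$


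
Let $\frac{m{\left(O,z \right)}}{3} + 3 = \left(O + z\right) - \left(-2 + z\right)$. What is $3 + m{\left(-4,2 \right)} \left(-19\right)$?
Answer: $288$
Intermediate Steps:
$m{\left(O,z \right)} = -3 + 3 O$ ($m{\left(O,z \right)} = -9 + 3 \left(\left(O + z\right) - \left(-2 + z\right)\right) = -9 + 3 \left(2 + O\right) = -9 + \left(6 + 3 O\right) = -3 + 3 O$)
$3 + m{\left(-4,2 \right)} \left(-19\right) = 3 + \left(-3 + 3 \left(-4\right)\right) \left(-19\right) = 3 + \left(-3 - 12\right) \left(-19\right) = 3 - -285 = 3 + 285 = 288$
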